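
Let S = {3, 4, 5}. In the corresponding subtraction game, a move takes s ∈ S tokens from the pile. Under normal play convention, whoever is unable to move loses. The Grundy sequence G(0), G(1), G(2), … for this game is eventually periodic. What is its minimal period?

8

G(0) = 0
G(1) = mex{} = 0
G(2) = mex{} = 0
G(3) = mex{0} = 1
G(4) = mex{0,0} = 1
G(5) = mex{0,0,0} = 1
G(6) = mex{1,0,0} = 2
G(7) = mex{1,1,0} = 2
G(8) = mex{1,1,1} = 0
G(9) = mex{2,1,1} = 0
G(10) = mex{2,2,1} = 0
G(11) = mex{0,2,2} = 1
G(12) = mex{0,0,2} = 1
G(13) = mex{0,0,0} = 1
G(14) = mex{1,0,0} = 2
G(15) = mex{1,1,0} = 2
G(16) = mex{1,1,1} = 0
G(17) = mex{2,1,1} = 0
G(n+8) = G(n) holds for n = 0,…,4 (a full window of length max(S) = 5), so the sequence is purely periodic with period 8.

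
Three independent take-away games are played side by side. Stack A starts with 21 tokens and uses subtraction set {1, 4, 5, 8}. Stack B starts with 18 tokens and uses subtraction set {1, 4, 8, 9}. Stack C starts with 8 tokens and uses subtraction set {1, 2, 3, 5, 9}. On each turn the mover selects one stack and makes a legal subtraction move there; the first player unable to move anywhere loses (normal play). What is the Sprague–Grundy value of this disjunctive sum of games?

0

Stack A, S = {1, 4, 5, 8}:
n :  0  1  2  3  4  5  6  7  8  9 10 11 12 13 14 15 16 17 18 19 20 21
G :  0  1  0  1  2  3  2  3  4  0  1  0  1  2  3  2  3  4  0  1  0  1
G_A(21) = 1.
Stack B, S = {1, 4, 8, 9}:
G(0) = 0
G(1) = mex{0} = 1
G(2) = mex{1} = 0
G(3) = mex{0} = 1
G(4) = mex{1,0} = 2
G(5) = mex{2,1} = 0
G(6) = mex{0,0} = 1
G(7) = mex{1,1} = 0
G(8) = mex{0,2,0} = 1
G(9) = mex{1,0,1,0} = 2
G(10) = mex{2,1,0,1} = 3
G(11) = mex{3,0,1,0} = 2
G(12) = mex{2,1,2,1} = 0
G(13) = mex{0,2,0,2} = 1
G(14) = mex{1,3,1,0} = 2
G(15) = mex{2,2,0,1} = 3
G(16) = mex{3,0,1,0} = 2
G(17) = mex{2,1,2,1} = 0
G(18) = mex{0,2,3,2} = 1
G_B(18) = 1.
Stack C, S = {1, 2, 3, 5, 9}:
G(0) = 0
G(1) = mex{0} = 1
G(2) = mex{1,0} = 2
G(3) = mex{2,1,0} = 3
G(4) = mex{3,2,1} = 0
G(5) = mex{0,3,2,0} = 1
G(6) = mex{1,0,3,1} = 2
G(7) = mex{2,1,0,2} = 3
G(8) = mex{3,2,1,3} = 0
G_C(8) = 0.
Combined Grundy value = 1 ⊕ 1 ⊕ 0 = 0.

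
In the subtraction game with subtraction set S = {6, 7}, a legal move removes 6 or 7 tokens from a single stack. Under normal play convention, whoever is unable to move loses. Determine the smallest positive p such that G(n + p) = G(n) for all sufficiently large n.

13

G(0) = 0
G(1) = mex{} = 0
G(2) = mex{} = 0
G(3) = mex{} = 0
G(4) = mex{} = 0
G(5) = mex{} = 0
G(6) = mex{0} = 1
G(7) = mex{0,0} = 1
G(8) = mex{0,0} = 1
G(9) = mex{0,0} = 1
G(10) = mex{0,0} = 1
G(11) = mex{0,0} = 1
G(12) = mex{1,0} = 2
G(13) = mex{1,1} = 0
G(14) = mex{1,1} = 0
G(15) = mex{1,1} = 0
G(16) = mex{1,1} = 0
G(17) = mex{1,1} = 0
G(18) = mex{2,1} = 0
G(19) = mex{0,2} = 1
G(20) = mex{0,0} = 1
G(21) = mex{0,0} = 1
G(22) = mex{0,0} = 1
G(23) = mex{0,0} = 1
G(24) = mex{0,0} = 1
G(25) = mex{1,0} = 2
G(26) = mex{1,1} = 0
G(27) = mex{1,1} = 0
G(n+13) = G(n) holds for n = 0,…,6 (a full window of length max(S) = 7), so the sequence is purely periodic with period 13.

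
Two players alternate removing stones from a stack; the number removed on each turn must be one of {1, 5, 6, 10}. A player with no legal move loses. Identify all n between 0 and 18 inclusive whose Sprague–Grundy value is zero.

n :  0  1  2  3  4  5  6  7  8  9 10 11 12 13 14 15 16 17 18
G :  0  1  0  1  0  1  2  3  2  3  2  0  1  0  1  0  1  2  3
P-positions are exactly the n with G(n) = 0.

0, 2, 4, 11, 13, 15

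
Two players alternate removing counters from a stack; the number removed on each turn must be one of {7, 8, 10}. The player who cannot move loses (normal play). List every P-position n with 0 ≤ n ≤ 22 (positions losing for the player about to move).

0, 1, 2, 3, 4, 5, 6, 17, 18, 19, 20, 21, 22

G(0) = 0
G(1) = mex{} = 0
G(2) = mex{} = 0
G(3) = mex{} = 0
G(4) = mex{} = 0
G(5) = mex{} = 0
G(6) = mex{} = 0
G(7) = mex{0} = 1
G(8) = mex{0,0} = 1
G(9) = mex{0,0} = 1
G(10) = mex{0,0,0} = 1
G(11) = mex{0,0,0} = 1
G(12) = mex{0,0,0} = 1
G(13) = mex{0,0,0} = 1
G(14) = mex{1,0,0} = 2
G(15) = mex{1,1,0} = 2
G(16) = mex{1,1,0} = 2
G(17) = mex{1,1,1} = 0
G(18) = mex{1,1,1} = 0
G(19) = mex{1,1,1} = 0
G(20) = mex{1,1,1} = 0
G(21) = mex{2,1,1} = 0
G(22) = mex{2,2,1} = 0
P-positions are exactly the n with G(n) = 0.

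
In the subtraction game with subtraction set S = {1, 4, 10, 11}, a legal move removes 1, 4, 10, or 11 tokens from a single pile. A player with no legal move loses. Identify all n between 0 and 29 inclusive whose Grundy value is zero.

0, 2, 5, 7, 14, 19, 21, 26, 28

G(0) = 0
G(1) = mex{0} = 1
G(2) = mex{1} = 0
G(3) = mex{0} = 1
G(4) = mex{1,0} = 2
G(5) = mex{2,1} = 0
G(6) = mex{0,0} = 1
G(7) = mex{1,1} = 0
G(8) = mex{0,2} = 1
G(9) = mex{1,0} = 2
G(10) = mex{2,1,0} = 3
G(11) = mex{3,0,1,0} = 2
G(12) = mex{2,1,0,1} = 3
G(13) = mex{3,2,1,0} = 4
G(14) = mex{4,3,2,1} = 0
G(15) = mex{0,2,0,2} = 1
G(16) = mex{1,3,1,0} = 2
G(17) = mex{2,4,0,1} = 3
G(18) = mex{3,0,1,0} = 2
G(19) = mex{2,1,2,1} = 0
G(20) = mex{0,2,3,2} = 1
G(21) = mex{1,3,2,3} = 0
G(22) = mex{0,2,3,2} = 1
G(23) = mex{1,0,4,3} = 2
G(24) = mex{2,1,0,4} = 3
G(25) = mex{3,0,1,0} = 2
G(26) = mex{2,1,2,1} = 0
G(27) = mex{0,2,3,2} = 1
G(28) = mex{1,3,2,3} = 0
G(29) = mex{0,2,0,2} = 1
P-positions are exactly the n with G(n) = 0.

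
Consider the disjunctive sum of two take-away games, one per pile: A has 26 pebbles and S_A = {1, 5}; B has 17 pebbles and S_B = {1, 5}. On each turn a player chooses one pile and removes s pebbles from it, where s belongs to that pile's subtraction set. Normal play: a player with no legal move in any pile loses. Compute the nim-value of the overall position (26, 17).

Pile A, S = {1, 5}:
n :  0  1  2  3  4  5  6  7  8  9 10 11 12 13 14 15 16 17 18 19 20 21 22 23 24 25 26
G :  0  1  0  1  0  1  0  1  0  1  0  1  0  1  0  1  0  1  0  1  0  1  0  1  0  1  0
G_A(26) = 0.
Pile B, S = {1, 5}:
n :  0  1  2  3  4  5  6  7  8  9 10 11 12 13 14 15 16 17
G :  0  1  0  1  0  1  0  1  0  1  0  1  0  1  0  1  0  1
G_B(17) = 1.
Combined Grundy value = 0 ⊕ 1 = 1.

1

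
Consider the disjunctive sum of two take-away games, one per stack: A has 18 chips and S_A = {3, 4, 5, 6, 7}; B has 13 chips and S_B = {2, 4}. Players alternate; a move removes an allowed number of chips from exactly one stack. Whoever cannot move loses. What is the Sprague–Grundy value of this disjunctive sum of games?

Stack A, S = {3, 4, 5, 6, 7}:
G(0) = 0
G(1) = mex{} = 0
G(2) = mex{} = 0
G(3) = mex{0} = 1
G(4) = mex{0,0} = 1
G(5) = mex{0,0,0} = 1
G(6) = mex{1,0,0,0} = 2
G(7) = mex{1,1,0,0,0} = 2
G(8) = mex{1,1,1,0,0} = 2
G(9) = mex{2,1,1,1,0} = 3
G(10) = mex{2,2,1,1,1} = 0
G(11) = mex{2,2,2,1,1} = 0
G(12) = mex{3,2,2,2,1} = 0
G(13) = mex{0,3,2,2,2} = 1
G(14) = mex{0,0,3,2,2} = 1
G(15) = mex{0,0,0,3,2} = 1
G(16) = mex{1,0,0,0,3} = 2
G(17) = mex{1,1,0,0,0} = 2
G(18) = mex{1,1,1,0,0} = 2
G_A(18) = 2.
Stack B, S = {2, 4}:
n :  0  1  2  3  4  5  6  7  8  9 10 11 12 13
G :  0  0  1  1  2  2  0  0  1  1  2  2  0  0
G_B(13) = 0.
Combined Grundy value = 2 ⊕ 0 = 2.

2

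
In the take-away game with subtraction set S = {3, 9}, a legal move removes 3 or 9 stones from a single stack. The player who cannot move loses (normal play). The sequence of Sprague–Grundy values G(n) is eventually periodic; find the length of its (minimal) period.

G(0) = 0
G(1) = mex{} = 0
G(2) = mex{} = 0
G(3) = mex{0} = 1
G(4) = mex{0} = 1
G(5) = mex{0} = 1
G(6) = mex{1} = 0
G(7) = mex{1} = 0
G(8) = mex{1} = 0
G(9) = mex{0,0} = 1
G(10) = mex{0,0} = 1
G(11) = mex{0,0} = 1
G(12) = mex{1,1} = 0
G(13) = mex{1,1} = 0
G(14) = mex{1,1} = 0
G(15) = mex{0,0} = 1
G(16) = mex{0,0} = 1
G(n+6) = G(n) holds for n = 0,…,8 (a full window of length max(S) = 9), so the sequence is purely periodic with period 6.

6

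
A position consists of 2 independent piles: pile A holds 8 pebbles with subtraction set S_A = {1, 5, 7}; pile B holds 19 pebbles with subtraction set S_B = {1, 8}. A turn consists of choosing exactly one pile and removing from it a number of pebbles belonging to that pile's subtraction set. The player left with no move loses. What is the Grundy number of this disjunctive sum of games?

Pile A, S = {1, 5, 7}:
G(0) = 0
G(1) = mex{0} = 1
G(2) = mex{1} = 0
G(3) = mex{0} = 1
G(4) = mex{1} = 0
G(5) = mex{0,0} = 1
G(6) = mex{1,1} = 0
G(7) = mex{0,0,0} = 1
G(8) = mex{1,1,1} = 0
G_A(8) = 0.
Pile B, S = {1, 8}:
G(0) = 0
G(1) = mex{0} = 1
G(2) = mex{1} = 0
G(3) = mex{0} = 1
G(4) = mex{1} = 0
G(5) = mex{0} = 1
G(6) = mex{1} = 0
G(7) = mex{0} = 1
G(8) = mex{1,0} = 2
G(9) = mex{2,1} = 0
G(10) = mex{0,0} = 1
G(11) = mex{1,1} = 0
G(12) = mex{0,0} = 1
G(13) = mex{1,1} = 0
G(14) = mex{0,0} = 1
G(15) = mex{1,1} = 0
G(16) = mex{0,2} = 1
G(17) = mex{1,0} = 2
G(18) = mex{2,1} = 0
G(19) = mex{0,0} = 1
G_B(19) = 1.
Combined Grundy value = 0 ⊕ 1 = 1.

1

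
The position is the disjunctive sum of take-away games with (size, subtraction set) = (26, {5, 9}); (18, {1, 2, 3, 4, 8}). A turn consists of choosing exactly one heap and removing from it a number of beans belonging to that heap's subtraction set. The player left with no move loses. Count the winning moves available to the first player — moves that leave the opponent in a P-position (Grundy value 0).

Heap A, S = {5, 9}:
n :  0  1  2  3  4  5  6  7  8  9 10 11 12 13 14 15 16 17 18 19 20 21 22 23 24 25 26
G :  0  0  0  0  0  1  1  1  1  1  2  2  2  2  0  0  0  0  0  1  1  1  1  1  2  2  2
G_A(26) = 2.
Heap B, S = {1, 2, 3, 4, 8}:
G(0) = 0
G(1) = mex{0} = 1
G(2) = mex{1,0} = 2
G(3) = mex{2,1,0} = 3
G(4) = mex{3,2,1,0} = 4
G(5) = mex{4,3,2,1} = 0
G(6) = mex{0,4,3,2} = 1
G(7) = mex{1,0,4,3} = 2
G(8) = mex{2,1,0,4,0} = 3
G(9) = mex{3,2,1,0,1} = 4
G(10) = mex{4,3,2,1,2} = 0
G(11) = mex{0,4,3,2,3} = 1
G(12) = mex{1,0,4,3,4} = 2
G(13) = mex{2,1,0,4,0} = 3
G(14) = mex{3,2,1,0,1} = 4
G(15) = mex{4,3,2,1,2} = 0
G(16) = mex{0,4,3,2,3} = 1
G(17) = mex{1,0,4,3,4} = 2
G(18) = mex{2,1,0,4,0} = 3
G_B(18) = 3.
Combined Grundy value = 2 ⊕ 3 = 1.
A winning move leaves total XOR = 0, i.e. changes one component's Grundy value g to g ⊕ X where X is the current total.
Heap A: need g' = 2⊕1 = 3. Options: 26−5→G=1, 26−9→G=0. Hits: 0.
Heap B: need g' = 3⊕1 = 2. Options: 18−1→G=2, 18−2→G=1, 18−3→G=0, 18−4→G=4, 18−8→G=0. Hits: 1.

1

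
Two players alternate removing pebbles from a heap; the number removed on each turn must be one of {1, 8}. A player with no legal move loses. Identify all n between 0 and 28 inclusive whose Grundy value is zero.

n :  0  1  2  3  4  5  6  7  8  9 10 11 12 13 14 15 16 17 18 19 20 21 22 23 24 25 26 27 28
G :  0  1  0  1  0  1  0  1  2  0  1  0  1  0  1  0  1  2  0  1  0  1  0  1  0  1  2  0  1
P-positions are exactly the n with G(n) = 0.

0, 2, 4, 6, 9, 11, 13, 15, 18, 20, 22, 24, 27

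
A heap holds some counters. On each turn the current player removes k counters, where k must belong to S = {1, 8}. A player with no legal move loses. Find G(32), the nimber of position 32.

1

G(0) = 0
G(1) = mex{0} = 1
G(2) = mex{1} = 0
G(3) = mex{0} = 1
G(4) = mex{1} = 0
G(5) = mex{0} = 1
G(6) = mex{1} = 0
G(7) = mex{0} = 1
G(8) = mex{1,0} = 2
G(9) = mex{2,1} = 0
G(10) = mex{0,0} = 1
G(11) = mex{1,1} = 0
G(12) = mex{0,0} = 1
G(13) = mex{1,1} = 0
G(14) = mex{0,0} = 1
G(15) = mex{1,1} = 0
G(16) = mex{0,2} = 1
G(17) = mex{1,0} = 2
G(18) = mex{2,1} = 0
G(19) = mex{0,0} = 1
G(20) = mex{1,1} = 0
G(21) = mex{0,0} = 1
G(22) = mex{1,1} = 0
G(23) = mex{0,0} = 1
G(24) = mex{1,1} = 0
G(25) = mex{0,2} = 1
G(26) = mex{1,0} = 2
G(27) = mex{2,1} = 0
G(28) = mex{0,0} = 1
G(29) = mex{1,1} = 0
G(30) = mex{0,0} = 1
G(31) = mex{1,1} = 0
G(32) = mex{0,0} = 1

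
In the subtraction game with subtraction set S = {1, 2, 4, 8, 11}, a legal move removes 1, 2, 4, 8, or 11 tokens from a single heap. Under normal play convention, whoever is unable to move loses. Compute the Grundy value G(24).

0

n :  0  1  2  3  4  5  6  7  8  9 10 11 12 13 14 15 16 17 18 19 20 21 22 23 24
G :  0  1  2  0  1  2  0  1  2  0  1  2  0  1  2  0  1  2  0  1  2  0  1  2  0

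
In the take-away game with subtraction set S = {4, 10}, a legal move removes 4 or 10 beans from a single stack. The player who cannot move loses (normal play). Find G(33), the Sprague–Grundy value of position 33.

n :  0  1  2  3  4  5  6  7  8  9 10 11 12 13 14 15 16 17 18 19 20 21 22 23 24 25 26 27 28 29 30 31 32 33
G :  0  0  0  0  1  1  1  1  0  0  2  2  1  1  0  0  0  0  1  1  1  1  0  0  2  2  1  1  0  0  0  0  1  1

1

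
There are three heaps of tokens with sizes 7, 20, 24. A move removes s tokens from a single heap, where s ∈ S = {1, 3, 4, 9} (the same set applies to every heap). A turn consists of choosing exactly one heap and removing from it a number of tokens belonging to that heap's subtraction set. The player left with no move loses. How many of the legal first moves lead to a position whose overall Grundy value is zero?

4

All heaps use S = {1, 3, 4, 9}:
G(0) = 0
G(1) = mex{0} = 1
G(2) = mex{1} = 0
G(3) = mex{0,0} = 1
G(4) = mex{1,1,0} = 2
G(5) = mex{2,0,1} = 3
G(6) = mex{3,1,0} = 2
G(7) = mex{2,2,1} = 0
G(8) = mex{0,3,2} = 1
G(9) = mex{1,2,3,0} = 4
G(10) = mex{4,0,2,1} = 3
G(11) = mex{3,1,0,0} = 2
G(12) = mex{2,4,1,1} = 0
G(13) = mex{0,3,4,2} = 1
G(14) = mex{1,2,3,3} = 0
G(15) = mex{0,0,2,2} = 1
G(16) = mex{1,1,0,0} = 2
G(17) = mex{2,0,1,1} = 3
G(18) = mex{3,1,0,4} = 2
G(19) = mex{2,2,1,3} = 0
G(20) = mex{0,3,2,2} = 1
G(21) = mex{1,2,3,0} = 4
G(22) = mex{4,0,2,1} = 3
G(23) = mex{3,1,0,0} = 2
G(24) = mex{2,4,1,1} = 0
Heap A: G(7) = 0.
Heap B: G(20) = 1.
Heap C: G(24) = 0.
Combined Grundy value = 0 ⊕ 1 ⊕ 0 = 1.
A winning move leaves total XOR = 0, i.e. changes one component's Grundy value g to g ⊕ X where X is the current total.
Heap A: need g' = 0⊕1 = 1. Options: 7−1→G=2, 7−3→G=2, 7−4→G=1. Hits: 1.
Heap B: need g' = 1⊕1 = 0. Options: 20−1→G=0, 20−3→G=3, 20−4→G=2, 20−9→G=2. Hits: 1.
Heap C: need g' = 0⊕1 = 1. Options: 24−1→G=2, 24−3→G=4, 24−4→G=1, 24−9→G=1. Hits: 2.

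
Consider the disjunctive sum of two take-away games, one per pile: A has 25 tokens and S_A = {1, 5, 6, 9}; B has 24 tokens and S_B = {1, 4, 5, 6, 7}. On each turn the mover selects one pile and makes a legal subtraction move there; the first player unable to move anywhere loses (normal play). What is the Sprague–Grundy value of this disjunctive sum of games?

3

Pile A, S = {1, 5, 6, 9}:
n :  0  1  2  3  4  5  6  7  8  9 10 11 12 13 14 15 16 17 18 19 20 21 22 23 24 25
G :  0  1  0  1  0  1  2  3  2  3  2  3  0  1  0  1  0  1  2  3  2  3  2  3  0  1
G_A(25) = 1.
Pile B, S = {1, 4, 5, 6, 7}:
n :  0  1  2  3  4  5  6  7  8  9 10 11 12 13 14 15 16 17 18 19 20 21 22 23 24
G :  0  1  0  1  2  3  2  3  4  5  0  1  0  1  2  3  2  3  4  5  0  1  0  1  2
G_B(24) = 2.
Combined Grundy value = 1 ⊕ 2 = 3.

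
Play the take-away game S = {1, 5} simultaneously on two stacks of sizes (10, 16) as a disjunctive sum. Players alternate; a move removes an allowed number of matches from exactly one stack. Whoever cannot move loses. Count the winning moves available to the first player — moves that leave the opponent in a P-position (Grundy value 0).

0

All stacks use S = {1, 5}:
G(0) = 0
G(1) = mex{0} = 1
G(2) = mex{1} = 0
G(3) = mex{0} = 1
G(4) = mex{1} = 0
G(5) = mex{0,0} = 1
G(6) = mex{1,1} = 0
G(7) = mex{0,0} = 1
G(8) = mex{1,1} = 0
G(9) = mex{0,0} = 1
G(10) = mex{1,1} = 0
G(11) = mex{0,0} = 1
G(12) = mex{1,1} = 0
G(13) = mex{0,0} = 1
G(14) = mex{1,1} = 0
G(15) = mex{0,0} = 1
G(16) = mex{1,1} = 0
Stack A: G(10) = 0.
Stack B: G(16) = 0.
Combined Grundy value = 0 ⊕ 0 = 0.
A winning move leaves total XOR = 0, i.e. changes one component's Grundy value g to g ⊕ X where X is the current total.
Stack A: target g' = 0⊕0 = 0, but every legal move changes the Grundy value (mex property), so 0 moves.
Stack B: target g' = 0⊕0 = 0, but every legal move changes the Grundy value (mex property), so 0 moves.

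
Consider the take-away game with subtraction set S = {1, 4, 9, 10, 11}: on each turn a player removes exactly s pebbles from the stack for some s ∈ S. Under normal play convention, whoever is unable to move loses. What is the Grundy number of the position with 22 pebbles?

1

n :  0  1  2  3  4  5  6  7  8  9 10 11 12 13 14 15 16 17 18 19 20 21 22
G :  0  1  0  1  2  0  1  0  1  2  3  2  3  4  5  3  2  3  4  0  1  0  1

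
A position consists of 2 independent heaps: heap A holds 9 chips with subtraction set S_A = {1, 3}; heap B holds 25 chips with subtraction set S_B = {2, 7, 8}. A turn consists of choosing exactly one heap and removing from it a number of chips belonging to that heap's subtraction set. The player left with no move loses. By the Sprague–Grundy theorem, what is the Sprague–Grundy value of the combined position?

Heap A, S = {1, 3}:
n : 0 1 2 3 4 5 6 7 8 9
G : 0 1 0 1 0 1 0 1 0 1
G_A(9) = 1.
Heap B, S = {2, 7, 8}:
G(0) = 0
G(1) = mex{} = 0
G(2) = mex{0} = 1
G(3) = mex{0} = 1
G(4) = mex{1} = 0
G(5) = mex{1} = 0
G(6) = mex{0} = 1
G(7) = mex{0,0} = 1
G(8) = mex{1,0,0} = 2
G(9) = mex{1,1,0} = 2
G(10) = mex{2,1,1} = 0
G(11) = mex{2,0,1} = 3
G(12) = mex{0,0,0} = 1
G(13) = mex{3,1,0} = 2
G(14) = mex{1,1,1} = 0
G(15) = mex{2,2,1} = 0
G(16) = mex{0,2,2} = 1
G(17) = mex{0,0,2} = 1
G(18) = mex{1,3,0} = 2
G(19) = mex{1,1,3} = 0
G(20) = mex{2,2,1} = 0
G(21) = mex{0,0,2} = 1
G(22) = mex{0,0,0} = 1
G(23) = mex{1,1,0} = 2
G(24) = mex{1,1,1} = 0
G(25) = mex{2,2,1} = 0
G_B(25) = 0.
Combined Grundy value = 1 ⊕ 0 = 1.

1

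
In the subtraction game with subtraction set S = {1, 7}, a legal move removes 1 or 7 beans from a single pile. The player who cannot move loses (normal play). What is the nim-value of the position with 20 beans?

G(0) = 0
G(1) = mex{0} = 1
G(2) = mex{1} = 0
G(3) = mex{0} = 1
G(4) = mex{1} = 0
G(5) = mex{0} = 1
G(6) = mex{1} = 0
G(7) = mex{0,0} = 1
G(8) = mex{1,1} = 0
G(9) = mex{0,0} = 1
G(10) = mex{1,1} = 0
G(11) = mex{0,0} = 1
G(12) = mex{1,1} = 0
G(13) = mex{0,0} = 1
G(14) = mex{1,1} = 0
G(15) = mex{0,0} = 1
G(16) = mex{1,1} = 0
G(17) = mex{0,0} = 1
G(18) = mex{1,1} = 0
G(19) = mex{0,0} = 1
G(20) = mex{1,1} = 0

0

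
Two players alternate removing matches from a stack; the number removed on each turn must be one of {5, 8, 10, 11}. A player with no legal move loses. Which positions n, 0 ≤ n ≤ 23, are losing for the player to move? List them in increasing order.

0, 1, 2, 3, 4, 16, 17, 18, 19, 20

n :  0  1  2  3  4  5  6  7  8  9 10 11 12 13 14 15 16 17 18 19 20 21 22 23
G :  0  0  0  0  0  1  1  1  1  1  2  2  2  2  2  3  0  0  0  0  0  1  1  1
P-positions are exactly the n with G(n) = 0.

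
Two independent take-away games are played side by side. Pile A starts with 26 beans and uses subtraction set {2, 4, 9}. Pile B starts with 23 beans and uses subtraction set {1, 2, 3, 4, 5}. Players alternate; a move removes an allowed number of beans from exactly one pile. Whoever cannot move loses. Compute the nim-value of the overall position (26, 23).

Pile A, S = {2, 4, 9}:
G(0) = 0
G(1) = mex{} = 0
G(2) = mex{0} = 1
G(3) = mex{0} = 1
G(4) = mex{1,0} = 2
G(5) = mex{1,0} = 2
G(6) = mex{2,1} = 0
G(7) = mex{2,1} = 0
G(8) = mex{0,2} = 1
G(9) = mex{0,2,0} = 1
G(10) = mex{1,0,0} = 2
G(11) = mex{1,0,1} = 2
G(12) = mex{2,1,1} = 0
G(13) = mex{2,1,2} = 0
G(14) = mex{0,2,2} = 1
G(15) = mex{0,2,0} = 1
G(16) = mex{1,0,0} = 2
G(17) = mex{1,0,1} = 2
G(18) = mex{2,1,1} = 0
G(19) = mex{2,1,2} = 0
G(20) = mex{0,2,2} = 1
G(21) = mex{0,2,0} = 1
G(22) = mex{1,0,0} = 2
G(23) = mex{1,0,1} = 2
G(24) = mex{2,1,1} = 0
G(25) = mex{2,1,2} = 0
G(26) = mex{0,2,2} = 1
G_A(26) = 1.
Pile B, S = {1, 2, 3, 4, 5}:
n :  0  1  2  3  4  5  6  7  8  9 10 11 12 13 14 15 16 17 18 19 20 21 22 23
G :  0  1  2  3  4  5  0  1  2  3  4  5  0  1  2  3  4  5  0  1  2  3  4  5
G_B(23) = 5.
Combined Grundy value = 1 ⊕ 5 = 4.

4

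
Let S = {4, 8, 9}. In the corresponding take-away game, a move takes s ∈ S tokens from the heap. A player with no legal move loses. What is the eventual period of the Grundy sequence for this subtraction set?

G(0) = 0
G(1) = mex{} = 0
G(2) = mex{} = 0
G(3) = mex{} = 0
G(4) = mex{0} = 1
G(5) = mex{0} = 1
G(6) = mex{0} = 1
G(7) = mex{0} = 1
G(8) = mex{1,0} = 2
G(9) = mex{1,0,0} = 2
G(10) = mex{1,0,0} = 2
G(11) = mex{1,0,0} = 2
G(12) = mex{2,1,0} = 3
G(13) = mex{2,1,1} = 0
G(14) = mex{2,1,1} = 0
G(15) = mex{2,1,1} = 0
G(16) = mex{3,2,1} = 0
G(17) = mex{0,2,2} = 1
G(18) = mex{0,2,2} = 1
G(19) = mex{0,2,2} = 1
G(20) = mex{0,3,2} = 1
G(21) = mex{1,0,3} = 2
G(22) = mex{1,0,0} = 2
G(23) = mex{1,0,0} = 2
G(24) = mex{1,0,0} = 2
G(25) = mex{2,1,0} = 3
G(26) = mex{2,1,1} = 0
G(27) = mex{2,1,1} = 0
G(n+13) = G(n) holds for n = 0,…,8 (a full window of length max(S) = 9), so the sequence is purely periodic with period 13.

13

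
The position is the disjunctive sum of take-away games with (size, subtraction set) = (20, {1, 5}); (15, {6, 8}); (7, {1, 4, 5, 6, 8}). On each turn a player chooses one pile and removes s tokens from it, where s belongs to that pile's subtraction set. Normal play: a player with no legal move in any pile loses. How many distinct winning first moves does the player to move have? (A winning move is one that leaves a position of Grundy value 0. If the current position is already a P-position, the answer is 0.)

Pile A, S = {1, 5}:
n :  0  1  2  3  4  5  6  7  8  9 10 11 12 13 14 15 16 17 18 19 20
G :  0  1  0  1  0  1  0  1  0  1  0  1  0  1  0  1  0  1  0  1  0
G_A(20) = 0.
Pile B, S = {6, 8}:
G(0) = 0
G(1) = mex{} = 0
G(2) = mex{} = 0
G(3) = mex{} = 0
G(4) = mex{} = 0
G(5) = mex{} = 0
G(6) = mex{0} = 1
G(7) = mex{0} = 1
G(8) = mex{0,0} = 1
G(9) = mex{0,0} = 1
G(10) = mex{0,0} = 1
G(11) = mex{0,0} = 1
G(12) = mex{1,0} = 2
G(13) = mex{1,0} = 2
G(14) = mex{1,1} = 0
G(15) = mex{1,1} = 0
G_B(15) = 0.
Pile C, S = {1, 4, 5, 6, 8}:
n : 0 1 2 3 4 5 6 7
G : 0 1 0 1 2 3 2 3
G_C(7) = 3.
Combined Grundy value = 0 ⊕ 0 ⊕ 3 = 3.
A winning move leaves total XOR = 0, i.e. changes one component's Grundy value g to g ⊕ X where X is the current total.
Pile A: need g' = 0⊕3 = 3. Options: 20−1→G=1, 20−5→G=1. Hits: 0.
Pile B: need g' = 0⊕3 = 3. Options: 15−6→G=1, 15−8→G=1. Hits: 0.
Pile C: need g' = 3⊕3 = 0. Options: 7−1→G=2, 7−4→G=1, 7−5→G=0, 7−6→G=1. Hits: 1.

1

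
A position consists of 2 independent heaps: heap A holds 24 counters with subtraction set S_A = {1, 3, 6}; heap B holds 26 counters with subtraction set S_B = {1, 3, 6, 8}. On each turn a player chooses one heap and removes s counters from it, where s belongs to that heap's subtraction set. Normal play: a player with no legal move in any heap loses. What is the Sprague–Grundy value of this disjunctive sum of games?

0

Heap A, S = {1, 3, 6}:
n :  0  1  2  3  4  5  6  7  8  9 10 11 12 13 14 15 16 17 18 19 20 21 22 23 24
G :  0  1  0  1  0  1  2  3  2  0  1  0  1  0  1  2  3  2  0  1  0  1  0  1  2
G_A(24) = 2.
Heap B, S = {1, 3, 6, 8}:
G(0) = 0
G(1) = mex{0} = 1
G(2) = mex{1} = 0
G(3) = mex{0,0} = 1
G(4) = mex{1,1} = 0
G(5) = mex{0,0} = 1
G(6) = mex{1,1,0} = 2
G(7) = mex{2,0,1} = 3
G(8) = mex{3,1,0,0} = 2
G(9) = mex{2,2,1,1} = 0
G(10) = mex{0,3,0,0} = 1
G(11) = mex{1,2,1,1} = 0
G(12) = mex{0,0,2,0} = 1
G(13) = mex{1,1,3,1} = 0
G(14) = mex{0,0,2,2} = 1
G(15) = mex{1,1,0,3} = 2
G(16) = mex{2,0,1,2} = 3
G(17) = mex{3,1,0,0} = 2
G(18) = mex{2,2,1,1} = 0
G(19) = mex{0,3,0,0} = 1
G(20) = mex{1,2,1,1} = 0
G(21) = mex{0,0,2,0} = 1
G(22) = mex{1,1,3,1} = 0
G(23) = mex{0,0,2,2} = 1
G(24) = mex{1,1,0,3} = 2
G(25) = mex{2,0,1,2} = 3
G(26) = mex{3,1,0,0} = 2
G_B(26) = 2.
Combined Grundy value = 2 ⊕ 2 = 0.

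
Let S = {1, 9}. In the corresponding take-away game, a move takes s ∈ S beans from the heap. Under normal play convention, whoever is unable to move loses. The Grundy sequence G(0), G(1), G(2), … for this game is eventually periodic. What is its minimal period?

n :  0  1  2  3  4  5  6  7  8  9 10 11 12 13 14
G :  0  1  0  1  0  1  0  1  0  1  0  1  0  1  0
G(n+2) = G(n) holds for n = 0,…,8 (a full window of length max(S) = 9), so the sequence is purely periodic with period 2.

2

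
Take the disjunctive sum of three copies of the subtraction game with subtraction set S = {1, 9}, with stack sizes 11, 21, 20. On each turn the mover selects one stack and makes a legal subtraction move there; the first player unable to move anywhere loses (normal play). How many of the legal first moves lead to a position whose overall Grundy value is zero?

0

All stacks use S = {1, 9}:
G(0) = 0
G(1) = mex{0} = 1
G(2) = mex{1} = 0
G(3) = mex{0} = 1
G(4) = mex{1} = 0
G(5) = mex{0} = 1
G(6) = mex{1} = 0
G(7) = mex{0} = 1
G(8) = mex{1} = 0
G(9) = mex{0,0} = 1
G(10) = mex{1,1} = 0
G(11) = mex{0,0} = 1
G(12) = mex{1,1} = 0
G(13) = mex{0,0} = 1
G(14) = mex{1,1} = 0
G(15) = mex{0,0} = 1
G(16) = mex{1,1} = 0
G(17) = mex{0,0} = 1
G(18) = mex{1,1} = 0
G(19) = mex{0,0} = 1
G(20) = mex{1,1} = 0
G(21) = mex{0,0} = 1
Stack A: G(11) = 1.
Stack B: G(21) = 1.
Stack C: G(20) = 0.
Combined Grundy value = 1 ⊕ 1 ⊕ 0 = 0.
A winning move leaves total XOR = 0, i.e. changes one component's Grundy value g to g ⊕ X where X is the current total.
Stack A: target g' = 1⊕0 = 1, but every legal move changes the Grundy value (mex property), so 0 moves.
Stack B: target g' = 1⊕0 = 1, but every legal move changes the Grundy value (mex property), so 0 moves.
Stack C: target g' = 0⊕0 = 0, but every legal move changes the Grundy value (mex property), so 0 moves.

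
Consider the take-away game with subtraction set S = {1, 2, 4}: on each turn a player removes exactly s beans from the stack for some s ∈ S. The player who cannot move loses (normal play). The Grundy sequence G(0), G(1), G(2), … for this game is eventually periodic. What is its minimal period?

G(0) = 0
G(1) = mex{0} = 1
G(2) = mex{1,0} = 2
G(3) = mex{2,1} = 0
G(4) = mex{0,2,0} = 1
G(5) = mex{1,0,1} = 2
G(6) = mex{2,1,2} = 0
G(7) = mex{0,2,0} = 1
G(8) = mex{1,0,1} = 2
G(9) = mex{2,1,2} = 0
G(10) = mex{0,2,0} = 1
G(11) = mex{1,0,1} = 2
G(12) = mex{2,1,2} = 0
G(13) = mex{0,2,0} = 1
G(14) = mex{1,0,1} = 2
G(n+3) = G(n) holds for n = 0,…,3 (a full window of length max(S) = 4), so the sequence is purely periodic with period 3.

3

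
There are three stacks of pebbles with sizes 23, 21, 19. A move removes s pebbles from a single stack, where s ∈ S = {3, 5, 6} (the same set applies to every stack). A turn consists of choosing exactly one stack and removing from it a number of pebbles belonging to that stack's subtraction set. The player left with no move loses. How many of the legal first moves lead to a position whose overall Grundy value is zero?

0

All stacks use S = {3, 5, 6}:
G(0) = 0
G(1) = mex{} = 0
G(2) = mex{} = 0
G(3) = mex{0} = 1
G(4) = mex{0} = 1
G(5) = mex{0,0} = 1
G(6) = mex{1,0,0} = 2
G(7) = mex{1,0,0} = 2
G(8) = mex{1,1,0} = 2
G(9) = mex{2,1,1} = 0
G(10) = mex{2,1,1} = 0
G(11) = mex{2,2,1} = 0
G(12) = mex{0,2,2} = 1
G(13) = mex{0,2,2} = 1
G(14) = mex{0,0,2} = 1
G(15) = mex{1,0,0} = 2
G(16) = mex{1,0,0} = 2
G(17) = mex{1,1,0} = 2
G(18) = mex{2,1,1} = 0
G(19) = mex{2,1,1} = 0
G(20) = mex{2,2,1} = 0
G(21) = mex{0,2,2} = 1
G(22) = mex{0,2,2} = 1
G(23) = mex{0,0,2} = 1
Stack A: G(23) = 1.
Stack B: G(21) = 1.
Stack C: G(19) = 0.
Combined Grundy value = 1 ⊕ 1 ⊕ 0 = 0.
A winning move leaves total XOR = 0, i.e. changes one component's Grundy value g to g ⊕ X where X is the current total.
Stack A: target g' = 1⊕0 = 1, but every legal move changes the Grundy value (mex property), so 0 moves.
Stack B: target g' = 1⊕0 = 1, but every legal move changes the Grundy value (mex property), so 0 moves.
Stack C: target g' = 0⊕0 = 0, but every legal move changes the Grundy value (mex property), so 0 moves.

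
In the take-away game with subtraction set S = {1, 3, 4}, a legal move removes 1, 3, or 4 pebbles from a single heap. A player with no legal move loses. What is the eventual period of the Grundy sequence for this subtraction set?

7

n :  0  1  2  3  4  5  6  7  8  9 10 11 12 13 14 15
G :  0  1  0  1  2  3  2  0  1  0  1  2  3  2  0  1
G(n+7) = G(n) holds for n = 0,…,3 (a full window of length max(S) = 4), so the sequence is purely periodic with period 7.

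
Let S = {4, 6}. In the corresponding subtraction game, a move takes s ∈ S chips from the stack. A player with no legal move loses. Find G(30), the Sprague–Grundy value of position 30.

0

n :  0  1  2  3  4  5  6  7  8  9 10 11 12 13 14 15 16 17 18 19 20 21 22 23 24 25 26 27 28 29 30
G :  0  0  0  0  1  1  1  1  2  2  0  0  0  0  1  1  1  1  2  2  0  0  0  0  1  1  1  1  2  2  0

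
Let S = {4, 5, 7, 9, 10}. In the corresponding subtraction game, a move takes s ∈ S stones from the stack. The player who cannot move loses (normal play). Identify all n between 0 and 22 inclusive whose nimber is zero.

n :  0  1  2  3  4  5  6  7  8  9 10 11 12 13 14 15 16 17 18 19 20 21 22
G :  0  0  0  0  1  1  1  1  2  2  2  2  3  3  0  0  0  0  1  1  1  1  2
P-positions are exactly the n with G(n) = 0.

0, 1, 2, 3, 14, 15, 16, 17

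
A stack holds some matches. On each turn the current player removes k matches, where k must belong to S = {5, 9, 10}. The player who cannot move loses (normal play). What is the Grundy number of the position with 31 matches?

0

G(0) = 0
G(1) = mex{} = 0
G(2) = mex{} = 0
G(3) = mex{} = 0
G(4) = mex{} = 0
G(5) = mex{0} = 1
G(6) = mex{0} = 1
G(7) = mex{0} = 1
G(8) = mex{0} = 1
G(9) = mex{0,0} = 1
G(10) = mex{1,0,0} = 2
G(11) = mex{1,0,0} = 2
G(12) = mex{1,0,0} = 2
G(13) = mex{1,0,0} = 2
G(14) = mex{1,1,0} = 2
G(15) = mex{2,1,1} = 0
G(16) = mex{2,1,1} = 0
G(17) = mex{2,1,1} = 0
G(18) = mex{2,1,1} = 0
G(19) = mex{2,2,1} = 0
G(20) = mex{0,2,2} = 1
G(21) = mex{0,2,2} = 1
G(22) = mex{0,2,2} = 1
G(23) = mex{0,2,2} = 1
G(24) = mex{0,0,2} = 1
G(25) = mex{1,0,0} = 2
G(26) = mex{1,0,0} = 2
G(27) = mex{1,0,0} = 2
G(28) = mex{1,0,0} = 2
G(29) = mex{1,1,0} = 2
G(30) = mex{2,1,1} = 0
G(31) = mex{2,1,1} = 0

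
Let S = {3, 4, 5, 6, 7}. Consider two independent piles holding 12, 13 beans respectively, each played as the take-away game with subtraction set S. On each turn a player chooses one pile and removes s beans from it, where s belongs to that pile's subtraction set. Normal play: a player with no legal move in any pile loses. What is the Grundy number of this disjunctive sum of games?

1

All piles use S = {3, 4, 5, 6, 7}:
n :  0  1  2  3  4  5  6  7  8  9 10 11 12 13
G :  0  0  0  1  1  1  2  2  2  3  0  0  0  1
Pile A: G(12) = 0.
Pile B: G(13) = 1.
Combined Grundy value = 0 ⊕ 1 = 1.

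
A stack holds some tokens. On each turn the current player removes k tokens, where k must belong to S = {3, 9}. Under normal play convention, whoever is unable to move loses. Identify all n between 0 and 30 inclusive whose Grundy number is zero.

G(0) = 0
G(1) = mex{} = 0
G(2) = mex{} = 0
G(3) = mex{0} = 1
G(4) = mex{0} = 1
G(5) = mex{0} = 1
G(6) = mex{1} = 0
G(7) = mex{1} = 0
G(8) = mex{1} = 0
G(9) = mex{0,0} = 1
G(10) = mex{0,0} = 1
G(11) = mex{0,0} = 1
G(12) = mex{1,1} = 0
G(13) = mex{1,1} = 0
G(14) = mex{1,1} = 0
G(15) = mex{0,0} = 1
G(16) = mex{0,0} = 1
G(17) = mex{0,0} = 1
G(18) = mex{1,1} = 0
G(19) = mex{1,1} = 0
G(20) = mex{1,1} = 0
G(21) = mex{0,0} = 1
G(22) = mex{0,0} = 1
G(23) = mex{0,0} = 1
G(24) = mex{1,1} = 0
G(25) = mex{1,1} = 0
G(26) = mex{1,1} = 0
G(27) = mex{0,0} = 1
G(28) = mex{0,0} = 1
G(29) = mex{0,0} = 1
G(30) = mex{1,1} = 0
P-positions are exactly the n with G(n) = 0.

0, 1, 2, 6, 7, 8, 12, 13, 14, 18, 19, 20, 24, 25, 26, 30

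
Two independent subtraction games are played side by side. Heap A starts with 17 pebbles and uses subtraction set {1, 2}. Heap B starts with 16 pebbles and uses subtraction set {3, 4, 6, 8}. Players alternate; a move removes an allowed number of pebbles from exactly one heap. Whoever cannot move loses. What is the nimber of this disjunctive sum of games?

3

Heap A, S = {1, 2}:
n :  0  1  2  3  4  5  6  7  8  9 10 11 12 13 14 15 16 17
G :  0  1  2  0  1  2  0  1  2  0  1  2  0  1  2  0  1  2
G_A(17) = 2.
Heap B, S = {3, 4, 6, 8}:
n :  0  1  2  3  4  5  6  7  8  9 10 11 12 13 14 15 16
G :  0  0  0  1  1  1  2  2  2  3  3  0  0  0  1  1  1
G_B(16) = 1.
Combined Grundy value = 2 ⊕ 1 = 3.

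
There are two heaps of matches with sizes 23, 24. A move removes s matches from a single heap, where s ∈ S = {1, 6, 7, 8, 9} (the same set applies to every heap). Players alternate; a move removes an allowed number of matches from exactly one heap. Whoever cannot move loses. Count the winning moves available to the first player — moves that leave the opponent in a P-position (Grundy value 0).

2

All heaps use S = {1, 6, 7, 8, 9}:
n :  0  1  2  3  4  5  6  7  8  9 10 11 12 13 14 15 16 17 18 19 20 21 22 23 24
G :  0  1  0  1  0  1  2  3  2  3  2  3  4  5  0  1  0  1  0  1  2  3  2  3  2
Heap A: G(23) = 3.
Heap B: G(24) = 2.
Combined Grundy value = 3 ⊕ 2 = 1.
A winning move leaves total XOR = 0, i.e. changes one component's Grundy value g to g ⊕ X where X is the current total.
Heap A: need g' = 3⊕1 = 2. Options: 23−1→G=2, 23−6→G=1, 23−7→G=0, 23−8→G=1, 23−9→G=0. Hits: 1.
Heap B: need g' = 2⊕1 = 3. Options: 24−1→G=3, 24−6→G=0, 24−7→G=1, 24−8→G=0, 24−9→G=1. Hits: 1.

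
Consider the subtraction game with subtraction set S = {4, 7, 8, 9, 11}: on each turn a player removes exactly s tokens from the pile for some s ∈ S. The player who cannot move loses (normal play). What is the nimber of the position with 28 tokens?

n :  0  1  2  3  4  5  6  7  8  9 10 11 12 13 14 15 16 17 18 19 20 21 22 23 24 25 26 27 28
G :  0  0  0  0  1  1  1  1  2  2  2  2  3  3  3  0  0  0  0  1  1  1  1  2  2  2  2  3  3

3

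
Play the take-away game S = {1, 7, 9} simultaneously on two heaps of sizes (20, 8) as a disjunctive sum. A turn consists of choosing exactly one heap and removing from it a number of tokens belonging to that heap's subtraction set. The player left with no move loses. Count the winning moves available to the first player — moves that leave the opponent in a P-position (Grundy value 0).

All heaps use S = {1, 7, 9}:
n :  0  1  2  3  4  5  6  7  8  9 10 11 12 13 14 15 16 17 18 19 20
G :  0  1  0  1  0  1  0  1  0  1  0  1  0  1  0  1  0  1  0  1  0
Heap A: G(20) = 0.
Heap B: G(8) = 0.
Combined Grundy value = 0 ⊕ 0 = 0.
A winning move leaves total XOR = 0, i.e. changes one component's Grundy value g to g ⊕ X where X is the current total.
Heap A: target g' = 0⊕0 = 0, but every legal move changes the Grundy value (mex property), so 0 moves.
Heap B: target g' = 0⊕0 = 0, but every legal move changes the Grundy value (mex property), so 0 moves.

0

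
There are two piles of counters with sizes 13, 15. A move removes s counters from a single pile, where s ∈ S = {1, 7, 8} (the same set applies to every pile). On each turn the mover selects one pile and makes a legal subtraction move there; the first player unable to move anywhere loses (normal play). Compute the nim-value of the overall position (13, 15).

All piles use S = {1, 7, 8}:
n :  0  1  2  3  4  5  6  7  8  9 10 11 12 13 14 15
G :  0  1  0  1  0  1  0  1  2  3  2  3  2  3  2  0
Pile A: G(13) = 3.
Pile B: G(15) = 0.
Combined Grundy value = 3 ⊕ 0 = 3.

3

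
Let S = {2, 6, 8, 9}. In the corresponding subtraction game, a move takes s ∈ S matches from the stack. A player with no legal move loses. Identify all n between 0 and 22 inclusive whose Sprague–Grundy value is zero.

0, 1, 4, 5, 15, 16, 19, 20

n :  0  1  2  3  4  5  6  7  8  9 10 11 12 13 14 15 16 17 18 19 20 21 22
G :  0  0  1  1  0  0  1  1  2  2  3  3  2  2  3  0  0  1  1  0  0  1  1
P-positions are exactly the n with G(n) = 0.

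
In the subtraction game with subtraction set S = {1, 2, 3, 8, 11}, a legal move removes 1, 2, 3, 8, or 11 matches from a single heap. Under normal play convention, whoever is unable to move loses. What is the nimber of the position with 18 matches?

G(0) = 0
G(1) = mex{0} = 1
G(2) = mex{1,0} = 2
G(3) = mex{2,1,0} = 3
G(4) = mex{3,2,1} = 0
G(5) = mex{0,3,2} = 1
G(6) = mex{1,0,3} = 2
G(7) = mex{2,1,0} = 3
G(8) = mex{3,2,1,0} = 4
G(9) = mex{4,3,2,1} = 0
G(10) = mex{0,4,3,2} = 1
G(11) = mex{1,0,4,3,0} = 2
G(12) = mex{2,1,0,0,1} = 3
G(13) = mex{3,2,1,1,2} = 0
G(14) = mex{0,3,2,2,3} = 1
G(15) = mex{1,0,3,3,0} = 2
G(16) = mex{2,1,0,4,1} = 3
G(17) = mex{3,2,1,0,2} = 4
G(18) = mex{4,3,2,1,3} = 0

0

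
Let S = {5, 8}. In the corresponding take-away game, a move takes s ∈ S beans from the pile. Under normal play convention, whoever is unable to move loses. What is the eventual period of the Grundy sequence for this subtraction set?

G(0) = 0
G(1) = mex{} = 0
G(2) = mex{} = 0
G(3) = mex{} = 0
G(4) = mex{} = 0
G(5) = mex{0} = 1
G(6) = mex{0} = 1
G(7) = mex{0} = 1
G(8) = mex{0,0} = 1
G(9) = mex{0,0} = 1
G(10) = mex{1,0} = 2
G(11) = mex{1,0} = 2
G(12) = mex{1,0} = 2
G(13) = mex{1,1} = 0
G(14) = mex{1,1} = 0
G(15) = mex{2,1} = 0
G(16) = mex{2,1} = 0
G(17) = mex{2,1} = 0
G(18) = mex{0,2} = 1
G(19) = mex{0,2} = 1
G(20) = mex{0,2} = 1
G(21) = mex{0,0} = 1
G(22) = mex{0,0} = 1
G(23) = mex{1,0} = 2
G(24) = mex{1,0} = 2
G(25) = mex{1,0} = 2
G(26) = mex{1,1} = 0
G(27) = mex{1,1} = 0
G(n+13) = G(n) holds for n = 0,…,7 (a full window of length max(S) = 8), so the sequence is purely periodic with period 13.

13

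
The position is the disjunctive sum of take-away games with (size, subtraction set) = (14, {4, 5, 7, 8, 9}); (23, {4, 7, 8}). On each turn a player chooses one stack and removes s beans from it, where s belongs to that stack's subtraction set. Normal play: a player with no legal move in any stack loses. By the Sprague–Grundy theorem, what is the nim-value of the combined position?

Stack A, S = {4, 5, 7, 8, 9}:
n :  0  1  2  3  4  5  6  7  8  9 10 11 12 13 14
G :  0  0  0  0  1  1  1  1  2  2  2  2  3  0  0
G_A(14) = 0.
Stack B, S = {4, 7, 8}:
n :  0  1  2  3  4  5  6  7  8  9 10 11 12 13 14 15 16 17 18 19 20 21 22 23
G :  0  0  0  0  1  1  1  1  2  2  2  2  0  0  0  0  1  1  1  1  2  2  2  2
G_B(23) = 2.
Combined Grundy value = 0 ⊕ 2 = 2.

2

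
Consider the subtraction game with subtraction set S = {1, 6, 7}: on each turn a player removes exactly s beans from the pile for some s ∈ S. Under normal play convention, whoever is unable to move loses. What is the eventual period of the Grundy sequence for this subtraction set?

G(0) = 0
G(1) = mex{0} = 1
G(2) = mex{1} = 0
G(3) = mex{0} = 1
G(4) = mex{1} = 0
G(5) = mex{0} = 1
G(6) = mex{1,0} = 2
G(7) = mex{2,1,0} = 3
G(8) = mex{3,0,1} = 2
G(9) = mex{2,1,0} = 3
G(10) = mex{3,0,1} = 2
G(11) = mex{2,1,0} = 3
G(12) = mex{3,2,1} = 0
G(13) = mex{0,3,2} = 1
G(14) = mex{1,2,3} = 0
G(15) = mex{0,3,2} = 1
G(16) = mex{1,2,3} = 0
G(17) = mex{0,3,2} = 1
G(18) = mex{1,0,3} = 2
G(19) = mex{2,1,0} = 3
G(20) = mex{3,0,1} = 2
G(21) = mex{2,1,0} = 3
G(22) = mex{3,0,1} = 2
G(23) = mex{2,1,0} = 3
G(24) = mex{3,2,1} = 0
G(25) = mex{0,3,2} = 1
G(n+12) = G(n) holds for n = 0,…,6 (a full window of length max(S) = 7), so the sequence is purely periodic with period 12.

12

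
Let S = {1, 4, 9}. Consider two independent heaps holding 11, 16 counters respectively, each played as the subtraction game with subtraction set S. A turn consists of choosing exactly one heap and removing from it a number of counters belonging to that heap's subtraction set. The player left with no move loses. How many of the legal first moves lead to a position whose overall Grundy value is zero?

0

All heaps use S = {1, 4, 9}:
n :  0  1  2  3  4  5  6  7  8  9 10 11 12 13 14 15 16
G :  0  1  0  1  2  0  1  0  1  2  0  1  0  1  2  0  1
Heap A: G(11) = 1.
Heap B: G(16) = 1.
Combined Grundy value = 1 ⊕ 1 = 0.
A winning move leaves total XOR = 0, i.e. changes one component's Grundy value g to g ⊕ X where X is the current total.
Heap A: target g' = 1⊕0 = 1, but every legal move changes the Grundy value (mex property), so 0 moves.
Heap B: target g' = 1⊕0 = 1, but every legal move changes the Grundy value (mex property), so 0 moves.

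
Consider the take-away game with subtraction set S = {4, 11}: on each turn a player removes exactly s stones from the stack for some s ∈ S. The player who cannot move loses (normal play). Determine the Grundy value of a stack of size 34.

n :  0  1  2  3  4  5  6  7  8  9 10 11 12 13 14 15 16 17 18 19 20 21 22 23 24 25 26 27 28 29 30 31 32 33 34
G :  0  0  0  0  1  1  1  1  0  0  0  2  1  1  1  0  0  0  0  1  1  1  1  0  0  0  2  1  1  1  0  0  0  0  1

1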